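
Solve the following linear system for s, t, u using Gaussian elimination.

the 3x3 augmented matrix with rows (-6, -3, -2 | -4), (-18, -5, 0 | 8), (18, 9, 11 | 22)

Forward elimination on [A|b]:
R2 <- R2 - (3)*R1:  [  0   4   6  20 ]
R3 <- R3 - (-3)*R1:  [  0   0   5  10 ]
Row echelon form:
[ -6  -3  -2  |  -4 ]
[  0   4   6  |  20 ]
[  0   0   5  |  10 ]
Back-substitution:
u = (10) / 5 = 2
t = (20 - (6)*(2)) / 4 = 2
s = (-4 - (-3)*(2) - (-2)*(2)) / -6 = -1

(-1, 2, 2)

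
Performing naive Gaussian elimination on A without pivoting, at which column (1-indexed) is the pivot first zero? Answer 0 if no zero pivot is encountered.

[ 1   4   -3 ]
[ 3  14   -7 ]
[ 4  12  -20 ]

Naive forward elimination:
R2 <- R2 - (3)*R1:  [ 0  2  2 ]
R3 <- R3 - (4)*R1:  [  0  -4  -8 ]
R3 <- R3 - (-2)*R2:  [  0   0  -4 ]
All pivots nonzero; naive elimination completes without hitting a zero pivot.

first zero-pivot column = 0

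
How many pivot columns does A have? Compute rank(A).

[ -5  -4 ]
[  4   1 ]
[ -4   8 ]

Row reduction:
R2 <- R2 - (-4/5)*R1:  [     0  -11/5 ]
R3 <- R3 - (4/5)*R1:  [    0  56/5 ]
R3 <- R3 - (-56/11)*R2:  [ 0  0 ]
Row echelon form:
[ -5     -4 ]
[  0  -11/5 ]
[  0      0 ]
Nonzero rows / pivot columns: 2

rank(A) = 2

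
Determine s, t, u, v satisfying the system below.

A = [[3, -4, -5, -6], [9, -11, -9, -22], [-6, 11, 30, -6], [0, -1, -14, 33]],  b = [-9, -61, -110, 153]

(-1, 2, -4, 3)

Forward elimination on [A|b]:
R2 <- R2 - (3)*R1:  [   0    1    6   -4  -34 ]
R3 <- R3 - (-2)*R1:  [    0     3    20   -18  -128 ]
R3 <- R3 - (3)*R2:  [   0    0    2   -6  -26 ]
R4 <- R4 - (-1)*R2:  [   0    0   -8   29  119 ]
R4 <- R4 - (-4)*R3:  [  0   0   0   5  15 ]
Row echelon form:
[ 3  -4  -5  -6  |   -9 ]
[ 0   1   6  -4  |  -34 ]
[ 0   0   2  -6  |  -26 ]
[ 0   0   0   5  |   15 ]
Back-substitution:
v = (15) / 5 = 3
u = (-26 - (-6)*(3)) / 2 = -4
t = (-34 - (6)*(-4) - (-4)*(3)) / 1 = 2
s = (-9 - (-4)*(2) - (-5)*(-4) - (-6)*(3)) / 3 = -1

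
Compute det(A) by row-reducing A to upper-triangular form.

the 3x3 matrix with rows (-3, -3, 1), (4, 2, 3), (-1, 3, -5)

det(A) = 20

Forward elimination:
R2 <- R2 - (-4/3)*R1:  [    0    -2  13/3 ]
R3 <- R3 - (1/3)*R1:  [     0      4  -16/3 ]
R3 <- R3 - (-2)*R2:  [    0     0  10/3 ]
Upper-triangular form:
[ -3  -3     1 ]
[  0  -2  13/3 ]
[  0   0  10/3 ]
det(A) = (-1)^0 * (-3) * (-2) * (10/3) = 20  (0 row swaps -> sign +1)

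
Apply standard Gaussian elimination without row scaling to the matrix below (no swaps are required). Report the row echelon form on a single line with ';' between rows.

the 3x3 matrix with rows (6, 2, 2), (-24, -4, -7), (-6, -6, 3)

Forward elimination:
R2 <- R2 - (-4)*R1:  [ 0  4  1 ]
R3 <- R3 - (-1)*R1:  [  0  -4   5 ]
R3 <- R3 - (-1)*R2:  [ 0  0  6 ]
Row echelon form:
[ 6  2  2 ]
[ 0  4  1 ]
[ 0  0  6 ]

REF = [6 2 2; 0 4 1; 0 0 6]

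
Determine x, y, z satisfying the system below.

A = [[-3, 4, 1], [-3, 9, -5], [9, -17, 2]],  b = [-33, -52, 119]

(4, -5, -1)

Forward elimination on [A|b]:
R2 <- R2 - (1)*R1:  [   0    5   -6  -19 ]
R3 <- R3 - (-3)*R1:  [  0  -5   5  20 ]
R3 <- R3 - (-1)*R2:  [  0   0  -1   1 ]
Row echelon form:
[ -3  4   1  |  -33 ]
[  0  5  -6  |  -19 ]
[  0  0  -1  |    1 ]
Back-substitution:
z = (1) / -1 = -1
y = (-19 - (-6)*(-1)) / 5 = -5
x = (-33 - (4)*(-5) - (1)*(-1)) / -3 = 4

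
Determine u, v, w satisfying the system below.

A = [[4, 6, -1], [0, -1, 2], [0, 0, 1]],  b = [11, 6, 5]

(-2, 4, 5)

Forward elimination on [A|b]:
Row echelon form:
[ 4   6  -1  |  11 ]
[ 0  -1   2  |   6 ]
[ 0   0   1  |   5 ]
Back-substitution:
w = (5) / 1 = 5
v = (6 - (2)*(5)) / -1 = 4
u = (11 - (6)*(4) - (-1)*(5)) / 4 = -2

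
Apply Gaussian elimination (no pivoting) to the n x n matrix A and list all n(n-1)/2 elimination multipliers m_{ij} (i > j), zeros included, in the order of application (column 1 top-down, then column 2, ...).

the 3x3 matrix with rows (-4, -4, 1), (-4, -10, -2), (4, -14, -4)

Forward elimination:
R2 <- R2 - (1)*R1:  [  0  -6  -3 ]
R3 <- R3 - (-1)*R1:  [   0  -18   -3 ]
R3 <- R3 - (3)*R2:  [ 0  0  6 ]
Multipliers (in order of application): m_{21} = 1, m_{31} = -1, m_{32} = 3

multipliers: 1, -1, 3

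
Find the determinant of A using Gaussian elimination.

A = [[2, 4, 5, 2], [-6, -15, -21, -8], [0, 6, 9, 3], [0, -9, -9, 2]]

Forward elimination:
R2 <- R2 - (-3)*R1:  [  0  -3  -6  -2 ]
R3 <- R3 - (-2)*R2:  [  0   0  -3  -1 ]
R4 <- R4 - (3)*R2:  [ 0  0  9  8 ]
R4 <- R4 - (-3)*R3:  [ 0  0  0  5 ]
Upper-triangular form:
[ 2   4   5   2 ]
[ 0  -3  -6  -2 ]
[ 0   0  -3  -1 ]
[ 0   0   0   5 ]
det(A) = (-1)^0 * (2) * (-3) * (-3) * (5) = 90  (0 row swaps -> sign +1)

det(A) = 90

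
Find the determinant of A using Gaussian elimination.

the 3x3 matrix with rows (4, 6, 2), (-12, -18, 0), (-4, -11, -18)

det(A) = 120

Forward elimination:
R2 <- R2 - (-3)*R1:  [ 0  0  6 ]
R3 <- R3 - (-1)*R1:  [   0   -5  -16 ]
R2 <-> R3   (pivot in column 2 was zero)
[ 4   6    2 ]
[ 0  -5  -16 ]
[ 0   0    6 ]
Upper-triangular form:
[ 4   6    2 ]
[ 0  -5  -16 ]
[ 0   0    6 ]
det(A) = (-1)^1 * (4) * (-5) * (6) = 120  (1 row swap -> sign -1)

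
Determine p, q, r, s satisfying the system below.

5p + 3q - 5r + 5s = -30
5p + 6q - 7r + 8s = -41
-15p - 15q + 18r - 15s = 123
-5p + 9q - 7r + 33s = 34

Forward elimination on [A|b]:
R2 <- R2 - (1)*R1:  [   0    3   -2    3  -11 ]
R3 <- R3 - (-3)*R1:  [  0  -6   3   0  33 ]
R4 <- R4 - (-1)*R1:  [   0   12  -12   38    4 ]
R3 <- R3 - (-2)*R2:  [  0   0  -1   6  11 ]
R4 <- R4 - (4)*R2:  [  0   0  -4  26  48 ]
R4 <- R4 - (4)*R3:  [ 0  0  0  2  4 ]
Row echelon form:
[ 5  3  -5  5  |  -30 ]
[ 0  3  -2  3  |  -11 ]
[ 0  0  -1  6  |   11 ]
[ 0  0   0  2  |    4 ]
Back-substitution:
s = (4) / 2 = 2
r = (11 - (6)*(2)) / -1 = 1
q = (-11 - (-2)*(1) - (3)*(2)) / 3 = -5
p = (-30 - (3)*(-5) - (-5)*(1) - (5)*(2)) / 5 = -4

(-4, -5, 1, 2)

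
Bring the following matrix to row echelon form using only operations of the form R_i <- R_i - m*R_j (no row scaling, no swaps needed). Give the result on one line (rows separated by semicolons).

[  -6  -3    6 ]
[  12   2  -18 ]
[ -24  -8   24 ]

REF = [-6 -3 6; 0 -4 -6; 0 0 -6]

Forward elimination:
R2 <- R2 - (-2)*R1:  [  0  -4  -6 ]
R3 <- R3 - (4)*R1:  [ 0  4  0 ]
R3 <- R3 - (-1)*R2:  [  0   0  -6 ]
Row echelon form:
[ -6  -3   6 ]
[  0  -4  -6 ]
[  0   0  -6 ]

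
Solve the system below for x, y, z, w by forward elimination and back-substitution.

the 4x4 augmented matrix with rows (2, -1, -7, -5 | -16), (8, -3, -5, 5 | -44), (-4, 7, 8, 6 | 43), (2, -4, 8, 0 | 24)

Forward elimination on [A|b]:
R2 <- R2 - (4)*R1:  [  0   1  23  25  20 ]
R3 <- R3 - (-2)*R1:  [  0   5  -6  -4  11 ]
R4 <- R4 - (1)*R1:  [  0  -3  15   5  40 ]
R3 <- R3 - (5)*R2:  [    0     0  -121  -129   -89 ]
R4 <- R4 - (-3)*R2:  [   0    0   84   80  100 ]
R4 <- R4 - (-84/121)*R3:  [         0          0          0  -1156/121   4624/121 ]
Row echelon form:
[ 2  -1    -7         -5  |       -16 ]
[ 0   1    23         25  |        20 ]
[ 0   0  -121       -129  |       -89 ]
[ 0   0     0  -1156/121  |  4624/121 ]
Back-substitution:
w = (4624/121) / (-1156/121) = -4
z = (-89 - (-129)*(-4)) / -121 = 5
y = (20 - (23)*(5) - (25)*(-4)) / 1 = 5
x = (-16 - (-1)*(5) - (-7)*(5) - (-5)*(-4)) / 2 = 2

(2, 5, 5, -4)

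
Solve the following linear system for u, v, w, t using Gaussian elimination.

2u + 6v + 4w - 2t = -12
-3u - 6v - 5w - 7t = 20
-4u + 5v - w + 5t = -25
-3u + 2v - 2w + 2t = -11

Forward elimination on [A|b]:
R2 <- R2 - (-3/2)*R1:  [   0    3    1  -10    2 ]
R3 <- R3 - (-2)*R1:  [   0   17    7    1  -49 ]
R4 <- R4 - (-3/2)*R1:  [   0   11    4   -1  -29 ]
R3 <- R3 - (17/3)*R2:  [      0       0     4/3   173/3  -181/3 ]
R4 <- R4 - (11/3)*R2:  [      0       0     1/3   107/3  -109/3 ]
R4 <- R4 - (1/4)*R3:  [     0      0      0   85/4  -85/4 ]
Row echelon form:
[ 2  6    4     -2  |     -12 ]
[ 0  3    1    -10  |       2 ]
[ 0  0  4/3  173/3  |  -181/3 ]
[ 0  0    0   85/4  |   -85/4 ]
Back-substitution:
t = (-85/4) / (85/4) = -1
w = (-181/3 - (173/3)*(-1)) / (4/3) = -2
v = (2 - (1)*(-2) - (-10)*(-1)) / 3 = -2
u = (-12 - (6)*(-2) - (4)*(-2) - (-2)*(-1)) / 2 = 3

(3, -2, -2, -1)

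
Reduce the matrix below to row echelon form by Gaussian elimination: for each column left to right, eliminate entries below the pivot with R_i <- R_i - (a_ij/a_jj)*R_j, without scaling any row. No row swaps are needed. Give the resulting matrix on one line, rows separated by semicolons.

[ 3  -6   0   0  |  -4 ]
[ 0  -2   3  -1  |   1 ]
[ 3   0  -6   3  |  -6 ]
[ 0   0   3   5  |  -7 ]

Forward elimination:
R3 <- R3 - (1)*R1:  [  0   6  -6   3  -2 ]
R3 <- R3 - (-3)*R2:  [ 0  0  3  0  1 ]
R4 <- R4 - (1)*R3:  [  0   0   0   5  -8 ]
Row echelon form:
[ 3  -6  0   0  |  -4 ]
[ 0  -2  3  -1  |   1 ]
[ 0   0  3   0  |   1 ]
[ 0   0  0   5  |  -8 ]

REF = [3 -6 0 0 -4; 0 -2 3 -1 1; 0 0 3 0 1; 0 0 0 5 -8]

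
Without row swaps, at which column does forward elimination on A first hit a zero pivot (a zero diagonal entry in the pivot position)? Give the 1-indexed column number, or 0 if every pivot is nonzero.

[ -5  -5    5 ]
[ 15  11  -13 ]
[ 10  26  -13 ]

Naive forward elimination:
R2 <- R2 - (-3)*R1:  [  0  -4   2 ]
R3 <- R3 - (-2)*R1:  [  0  16  -3 ]
R3 <- R3 - (-4)*R2:  [ 0  0  5 ]
All pivots nonzero; naive elimination completes without hitting a zero pivot.

first zero-pivot column = 0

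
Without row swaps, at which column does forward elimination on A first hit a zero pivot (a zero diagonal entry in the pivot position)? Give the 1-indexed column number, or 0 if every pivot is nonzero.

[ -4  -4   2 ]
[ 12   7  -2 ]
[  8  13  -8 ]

Naive forward elimination:
R2 <- R2 - (-3)*R1:  [  0  -5   4 ]
R3 <- R3 - (-2)*R1:  [  0   5  -4 ]
R3 <- R3 - (-1)*R2:  [ 0  0  0 ]
Matrix at this point:
[ -4  -4  2 ]
[  0  -5  4 ]
[  0   0  0 ]
Pivot entry (3,3) in the last row is zero and there are no rows below to swap with -> zero pivot in column 3 (A is singular).

first zero-pivot column = 3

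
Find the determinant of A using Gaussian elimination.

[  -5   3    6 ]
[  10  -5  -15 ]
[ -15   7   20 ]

det(A) = 20

Forward elimination:
R2 <- R2 - (-2)*R1:  [  0   1  -3 ]
R3 <- R3 - (3)*R1:  [  0  -2   2 ]
R3 <- R3 - (-2)*R2:  [  0   0  -4 ]
Upper-triangular form:
[ -5  3   6 ]
[  0  1  -3 ]
[  0  0  -4 ]
det(A) = (-1)^0 * (-5) * (1) * (-4) = 20  (0 row swaps -> sign +1)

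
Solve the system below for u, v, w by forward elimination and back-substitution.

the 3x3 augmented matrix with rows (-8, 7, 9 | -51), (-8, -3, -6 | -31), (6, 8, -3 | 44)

Forward elimination on [A|b]:
R2 <- R2 - (1)*R1:  [   0  -10  -15   20 ]
R3 <- R3 - (-3/4)*R1:  [    0  53/4  15/4  23/4 ]
R3 <- R3 - (-53/40)*R2:  [      0       0  -129/8   129/4 ]
Row echelon form:
[ -8    7       9  |    -51 ]
[  0  -10     -15  |     20 ]
[  0    0  -129/8  |  129/4 ]
Back-substitution:
w = (129/4) / (-129/8) = -2
v = (20 - (-15)*(-2)) / -10 = 1
u = (-51 - (7)*(1) - (9)*(-2)) / -8 = 5

(5, 1, -2)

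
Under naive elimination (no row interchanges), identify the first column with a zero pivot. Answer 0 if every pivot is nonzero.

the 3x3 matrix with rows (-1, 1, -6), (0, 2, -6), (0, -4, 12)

first zero-pivot column = 3

Naive forward elimination:
R3 <- R3 - (-2)*R2:  [ 0  0  0 ]
Matrix at this point:
[ -1  1  -6 ]
[  0  2  -6 ]
[  0  0   0 ]
Pivot entry (3,3) in the last row is zero and there are no rows below to swap with -> zero pivot in column 3 (A is singular).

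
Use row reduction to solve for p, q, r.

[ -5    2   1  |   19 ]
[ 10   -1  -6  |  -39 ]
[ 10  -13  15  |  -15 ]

Forward elimination on [A|b]:
R2 <- R2 - (-2)*R1:  [  0   3  -4  -1 ]
R3 <- R3 - (-2)*R1:  [  0  -9  17  23 ]
R3 <- R3 - (-3)*R2:  [  0   0   5  20 ]
Row echelon form:
[ -5  2   1  |  19 ]
[  0  3  -4  |  -1 ]
[  0  0   5  |  20 ]
Back-substitution:
r = (20) / 5 = 4
q = (-1 - (-4)*(4)) / 3 = 5
p = (19 - (2)*(5) - (1)*(4)) / -5 = -1

(-1, 5, 4)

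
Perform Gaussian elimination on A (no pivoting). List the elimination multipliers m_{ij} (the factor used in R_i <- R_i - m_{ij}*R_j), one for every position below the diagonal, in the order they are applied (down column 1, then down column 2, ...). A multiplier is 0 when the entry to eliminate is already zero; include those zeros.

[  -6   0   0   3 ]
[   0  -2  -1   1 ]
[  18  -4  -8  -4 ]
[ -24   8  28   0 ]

Forward elimination:
R2: entry in column 1 is already 0 -> m_{21} = 0 (no row operation needed)
R3 <- R3 - (-3)*R1:  [  0  -4  -8   5 ]
R4 <- R4 - (4)*R1:  [   0    8   28  -12 ]
R3 <- R3 - (2)*R2:  [  0   0  -6   3 ]
R4 <- R4 - (-4)*R2:  [  0   0  24  -8 ]
R4 <- R4 - (-4)*R3:  [ 0  0  0  4 ]
Multipliers (in order of application): m_{21} = 0, m_{31} = -3, m_{41} = 4, m_{32} = 2, m_{42} = -4, m_{43} = -4

multipliers: 0, -3, 4, 2, -4, -4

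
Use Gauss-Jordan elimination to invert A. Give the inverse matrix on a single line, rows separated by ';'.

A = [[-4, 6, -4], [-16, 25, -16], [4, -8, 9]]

inverse = [-97/20 11/10 -1/5; -4 1 0; -7/5 2/5 1/5]

Gauss-Jordan on [A | I]:
R1 <- (1/-4)*R1:  [    1  -3/2     1  |  -1/4     0     0 ]
R2 <- R2 - (-16)*R1:  [  0   1   0  |  -4   1   0 ]
R3 <- R3 - (4)*R1:  [  0  -2   5  |   1   0   1 ]
R1 <- R1 - (-3/2)*R2:  [     1      0      1  |  -25/4    3/2      0 ]
R3 <- R3 - (-2)*R2:  [  0   0   5  |  -7   2   1 ]
R3 <- (1/5)*R3:  [    0     0     1  |  -7/5   2/5   1/5 ]
R1 <- R1 - (1)*R3:  [      1       0       0  |  -97/20   11/10    -1/5 ]
Right block of [I | A^{-1}] is the inverse:
[ -97/20  11/10  -1/5 ]
[     -4      1     0 ]
[   -7/5    2/5   1/5 ]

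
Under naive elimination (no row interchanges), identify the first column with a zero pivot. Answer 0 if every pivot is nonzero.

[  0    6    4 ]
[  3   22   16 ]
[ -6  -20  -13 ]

Naive forward elimination:
Pivot entry (1,1) is zero but row 2 has 3 in column 1 -> naive elimination stops; a row interchange (e.g. R1 <-> R2) would be required here.

first zero-pivot column = 1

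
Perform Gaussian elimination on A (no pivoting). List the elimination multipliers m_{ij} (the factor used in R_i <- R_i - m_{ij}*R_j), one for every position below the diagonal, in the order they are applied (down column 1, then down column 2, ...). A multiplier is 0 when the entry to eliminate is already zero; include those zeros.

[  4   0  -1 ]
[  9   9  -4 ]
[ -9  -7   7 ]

multipliers: 9/4, -9/4, -7/9

Forward elimination:
R2 <- R2 - (9/4)*R1:  [    0     9  -7/4 ]
R3 <- R3 - (-9/4)*R1:  [    0    -7  19/4 ]
R3 <- R3 - (-7/9)*R2:  [     0      0  61/18 ]
Multipliers (in order of application): m_{21} = 9/4, m_{31} = -9/4, m_{32} = -7/9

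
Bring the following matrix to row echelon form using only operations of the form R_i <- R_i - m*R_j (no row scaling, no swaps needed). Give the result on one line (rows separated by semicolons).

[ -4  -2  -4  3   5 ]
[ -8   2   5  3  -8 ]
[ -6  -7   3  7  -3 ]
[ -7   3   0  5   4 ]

Forward elimination:
R2 <- R2 - (2)*R1:  [   0    6   13   -3  -18 ]
R3 <- R3 - (3/2)*R1:  [     0     -4      9    5/2  -21/2 ]
R4 <- R4 - (7/4)*R1:  [     0   13/2      7   -1/4  -19/4 ]
R3 <- R3 - (-2/3)*R2:  [     0      0   53/3    1/2  -45/2 ]
R4 <- R4 - (13/12)*R2:  [      0       0  -85/12       3    59/4 ]
R4 <- R4 - (-85/212)*R3:  [        0         0         0  1357/424  2429/424 ]
Row echelon form:
[ -4  -2    -4         3         5 ]
[  0   6    13        -3       -18 ]
[  0   0  53/3       1/2     -45/2 ]
[  0   0     0  1357/424  2429/424 ]

REF = [-4 -2 -4 3 5; 0 6 13 -3 -18; 0 0 53/3 1/2 -45/2; 0 0 0 1357/424 2429/424]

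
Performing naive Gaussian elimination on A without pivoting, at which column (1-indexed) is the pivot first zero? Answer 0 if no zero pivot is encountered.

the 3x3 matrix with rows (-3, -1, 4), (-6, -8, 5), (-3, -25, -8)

first zero-pivot column = 3

Naive forward elimination:
R2 <- R2 - (2)*R1:  [  0  -6  -3 ]
R3 <- R3 - (1)*R1:  [   0  -24  -12 ]
R3 <- R3 - (4)*R2:  [ 0  0  0 ]
Matrix at this point:
[ -3  -1   4 ]
[  0  -6  -3 ]
[  0   0   0 ]
Pivot entry (3,3) in the last row is zero and there are no rows below to swap with -> zero pivot in column 3 (A is singular).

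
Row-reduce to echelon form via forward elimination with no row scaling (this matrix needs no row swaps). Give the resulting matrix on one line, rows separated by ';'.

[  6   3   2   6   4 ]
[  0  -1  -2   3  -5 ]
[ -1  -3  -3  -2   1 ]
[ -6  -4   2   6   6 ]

REF = [6 3 2 6 4; 0 -1 -2 3 -5; 0 0 7/3 -17/2 85/6; 0 0 0 216/7 -150/7]

Forward elimination:
R3 <- R3 - (-1/6)*R1:  [    0  -5/2  -8/3    -1   5/3 ]
R4 <- R4 - (-1)*R1:  [  0  -1   4  12  10 ]
R3 <- R3 - (5/2)*R2:  [     0      0    7/3  -17/2   85/6 ]
R4 <- R4 - (1)*R2:  [  0   0   6   9  15 ]
R4 <- R4 - (18/7)*R3:  [      0       0       0   216/7  -150/7 ]
Row echelon form:
[ 6   3    2      6       4 ]
[ 0  -1   -2      3      -5 ]
[ 0   0  7/3  -17/2    85/6 ]
[ 0   0    0  216/7  -150/7 ]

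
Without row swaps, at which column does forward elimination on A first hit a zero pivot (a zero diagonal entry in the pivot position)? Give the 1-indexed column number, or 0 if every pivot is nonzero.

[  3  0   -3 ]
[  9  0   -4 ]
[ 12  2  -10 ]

first zero-pivot column = 2

Naive forward elimination:
R2 <- R2 - (3)*R1:  [ 0  0  5 ]
R3 <- R3 - (4)*R1:  [ 0  2  2 ]
Matrix at this point:
[ 3  0  -3 ]
[ 0  0   5 ]
[ 0  2   2 ]
Pivot entry (2,2) is zero but row 3 has 2 in column 2 -> naive elimination stops; a row interchange (e.g. R2 <-> R3) would be required here.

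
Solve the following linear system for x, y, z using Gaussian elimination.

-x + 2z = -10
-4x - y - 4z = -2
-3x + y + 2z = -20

Forward elimination on [A|b]:
R2 <- R2 - (4)*R1:  [   0   -1  -12   38 ]
R3 <- R3 - (3)*R1:  [  0   1  -4  10 ]
R3 <- R3 - (-1)*R2:  [   0    0  -16   48 ]
Row echelon form:
[ -1   0    2  |  -10 ]
[  0  -1  -12  |   38 ]
[  0   0  -16  |   48 ]
Back-substitution:
z = (48) / -16 = -3
y = (38 - (-12)*(-3)) / -1 = -2
x = (-10 - (2)*(-3)) / -1 = 4

(4, -2, -3)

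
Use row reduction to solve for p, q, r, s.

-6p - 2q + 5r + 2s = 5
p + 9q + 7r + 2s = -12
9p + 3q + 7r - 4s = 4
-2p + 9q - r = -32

(2, -3, 1, 3)

Forward elimination on [A|b]:
R2 <- R2 - (-1/6)*R1:  [     0   26/3   47/6    7/3  -67/6 ]
R3 <- R3 - (-3/2)*R1:  [    0     0  29/2    -1  23/2 ]
R4 <- R4 - (1/3)*R1:  [      0    29/3    -8/3    -2/3  -101/3 ]
R4 <- R4 - (29/26)*R2:  [        0         0   -593/52    -85/26  -1103/52 ]
R4 <- R4 - (-593/754)*R3:  [         0          0          0  -1529/377  -4587/377 ]
Row echelon form:
[ -6    -2     5          2  |          5 ]
[  0  26/3  47/6        7/3  |      -67/6 ]
[  0     0  29/2         -1  |       23/2 ]
[  0     0     0  -1529/377  |  -4587/377 ]
Back-substitution:
s = (-4587/377) / (-1529/377) = 3
r = (23/2 - (-1)*(3)) / (29/2) = 1
q = (-67/6 - (47/6)*(1) - (7/3)*(3)) / (26/3) = -3
p = (5 - (-2)*(-3) - (5)*(1) - (2)*(3)) / -6 = 2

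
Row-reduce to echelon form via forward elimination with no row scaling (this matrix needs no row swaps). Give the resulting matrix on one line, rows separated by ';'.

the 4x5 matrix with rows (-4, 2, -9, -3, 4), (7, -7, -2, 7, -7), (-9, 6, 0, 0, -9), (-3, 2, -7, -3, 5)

REF = [-4 2 -9 -3 4; 0 -7/2 -71/4 7/4 0; 0 0 177/14 15/2 -18; 0 0 0 68/59 -116/59]

Forward elimination:
R2 <- R2 - (-7/4)*R1:  [     0   -7/2  -71/4    7/4      0 ]
R3 <- R3 - (9/4)*R1:  [    0   3/2  81/4  27/4   -18 ]
R4 <- R4 - (3/4)*R1:  [    0   1/2  -1/4  -3/4     2 ]
R3 <- R3 - (-3/7)*R2:  [      0       0  177/14    15/2     -18 ]
R4 <- R4 - (-1/7)*R2:  [      0       0  -39/14    -1/2       2 ]
R4 <- R4 - (-13/59)*R3:  [       0        0        0    68/59  -116/59 ]
Row echelon form:
[ -4     2      -9     -3        4 ]
[  0  -7/2   -71/4    7/4        0 ]
[  0     0  177/14   15/2      -18 ]
[  0     0       0  68/59  -116/59 ]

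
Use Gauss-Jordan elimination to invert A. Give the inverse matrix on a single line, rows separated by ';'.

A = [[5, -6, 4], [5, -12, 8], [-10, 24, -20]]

Gauss-Jordan on [A | I]:
R1 <- (1/5)*R1:  [    1  -6/5   4/5  |   1/5     0     0 ]
R2 <- R2 - (5)*R1:  [  0  -6   4  |  -1   1   0 ]
R3 <- R3 - (-10)*R1:  [   0   12  -12  |    2    0    1 ]
R2 <- (1/-6)*R2:  [    0     1  -2/3  |   1/6  -1/6     0 ]
R1 <- R1 - (-6/5)*R2:  [    1     0     0  |   2/5  -1/5     0 ]
R3 <- R3 - (12)*R2:  [  0   0  -4  |   0   2   1 ]
R3 <- (1/-4)*R3:  [    0     0     1  |     0  -1/2  -1/4 ]
R2 <- R2 - (-2/3)*R3:  [    0     1     0  |   1/6  -1/2  -1/6 ]
Right block of [I | A^{-1}] is the inverse:
[ 2/5  -1/5     0 ]
[ 1/6  -1/2  -1/6 ]
[   0  -1/2  -1/4 ]

inverse = [2/5 -1/5 0; 1/6 -1/2 -1/6; 0 -1/2 -1/4]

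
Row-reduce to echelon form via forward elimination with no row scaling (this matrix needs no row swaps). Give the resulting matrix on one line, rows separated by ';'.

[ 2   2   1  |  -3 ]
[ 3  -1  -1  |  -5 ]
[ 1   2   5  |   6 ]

REF = [2 2 1 -3; 0 -4 -5/2 -1/2; 0 0 31/8 59/8]

Forward elimination:
R2 <- R2 - (3/2)*R1:  [    0    -4  -5/2  -1/2 ]
R3 <- R3 - (1/2)*R1:  [    0     1   9/2  15/2 ]
R3 <- R3 - (-1/4)*R2:  [    0     0  31/8  59/8 ]
Row echelon form:
[ 2   2     1  |    -3 ]
[ 0  -4  -5/2  |  -1/2 ]
[ 0   0  31/8  |  59/8 ]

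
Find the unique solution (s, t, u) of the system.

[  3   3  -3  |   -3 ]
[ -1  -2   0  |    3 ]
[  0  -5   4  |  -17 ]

(-5, 1, -3)

Forward elimination on [A|b]:
R2 <- R2 - (-1/3)*R1:  [  0  -1  -1   2 ]
R3 <- R3 - (5)*R2:  [   0    0    9  -27 ]
Row echelon form:
[ 3   3  -3  |   -3 ]
[ 0  -1  -1  |    2 ]
[ 0   0   9  |  -27 ]
Back-substitution:
u = (-27) / 9 = -3
t = (2 - (-1)*(-3)) / -1 = 1
s = (-3 - (3)*(1) - (-3)*(-3)) / 3 = -5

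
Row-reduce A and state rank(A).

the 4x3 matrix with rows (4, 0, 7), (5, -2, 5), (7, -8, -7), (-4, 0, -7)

Row reduction:
R2 <- R2 - (5/4)*R1:  [     0     -2  -15/4 ]
R3 <- R3 - (7/4)*R1:  [     0     -8  -77/4 ]
R4 <- R4 - (-1)*R1:  [ 0  0  0 ]
R3 <- R3 - (4)*R2:  [     0      0  -17/4 ]
Row echelon form:
[ 4   0      7 ]
[ 0  -2  -15/4 ]
[ 0   0  -17/4 ]
[ 0   0      0 ]
Nonzero rows / pivot columns: 3

rank(A) = 3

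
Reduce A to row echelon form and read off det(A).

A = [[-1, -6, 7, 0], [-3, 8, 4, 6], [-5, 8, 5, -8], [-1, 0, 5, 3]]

Forward elimination:
R2 <- R2 - (3)*R1:  [   0   26  -17    6 ]
R3 <- R3 - (5)*R1:  [   0   38  -30   -8 ]
R4 <- R4 - (1)*R1:  [  0   6  -2   3 ]
R3 <- R3 - (19/13)*R2:  [       0        0   -67/13  -218/13 ]
R4 <- R4 - (3/13)*R2:  [     0      0  25/13  21/13 ]
R4 <- R4 - (-25/67)*R3:  [       0        0        0  -311/67 ]
Upper-triangular form:
[ -1  -6       7        0 ]
[  0  26     -17        6 ]
[  0   0  -67/13  -218/13 ]
[  0   0       0  -311/67 ]
det(A) = (-1)^0 * (-1) * (26) * (-67/13) * (-311/67) = -622  (0 row swaps -> sign +1)

det(A) = -622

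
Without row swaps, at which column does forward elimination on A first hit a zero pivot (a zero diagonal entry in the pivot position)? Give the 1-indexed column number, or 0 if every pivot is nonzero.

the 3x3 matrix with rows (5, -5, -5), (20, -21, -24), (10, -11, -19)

first zero-pivot column = 0

Naive forward elimination:
R2 <- R2 - (4)*R1:  [  0  -1  -4 ]
R3 <- R3 - (2)*R1:  [  0  -1  -9 ]
R3 <- R3 - (1)*R2:  [  0   0  -5 ]
All pivots nonzero; naive elimination completes without hitting a zero pivot.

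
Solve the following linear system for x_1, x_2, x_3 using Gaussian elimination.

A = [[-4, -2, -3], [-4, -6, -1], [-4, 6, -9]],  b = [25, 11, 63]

(-3, 1, -5)

Forward elimination on [A|b]:
R2 <- R2 - (1)*R1:  [   0   -4    2  -14 ]
R3 <- R3 - (1)*R1:  [  0   8  -6  38 ]
R3 <- R3 - (-2)*R2:  [  0   0  -2  10 ]
Row echelon form:
[ -4  -2  -3  |   25 ]
[  0  -4   2  |  -14 ]
[  0   0  -2  |   10 ]
Back-substitution:
x_3 = (10) / -2 = -5
x_2 = (-14 - (2)*(-5)) / -4 = 1
x_1 = (25 - (-2)*(1) - (-3)*(-5)) / -4 = -3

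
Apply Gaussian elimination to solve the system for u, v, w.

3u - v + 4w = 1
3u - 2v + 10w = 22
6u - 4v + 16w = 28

Forward elimination on [A|b]:
R2 <- R2 - (1)*R1:  [  0  -1   6  21 ]
R3 <- R3 - (2)*R1:  [  0  -2   8  26 ]
R3 <- R3 - (2)*R2:  [   0    0   -4  -16 ]
Row echelon form:
[ 3  -1   4  |    1 ]
[ 0  -1   6  |   21 ]
[ 0   0  -4  |  -16 ]
Back-substitution:
w = (-16) / -4 = 4
v = (21 - (6)*(4)) / -1 = 3
u = (1 - (-1)*(3) - (4)*(4)) / 3 = -4

(-4, 3, 4)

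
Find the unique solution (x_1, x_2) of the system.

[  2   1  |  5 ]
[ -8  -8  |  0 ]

(5, -5)

Forward elimination on [A|b]:
R2 <- R2 - (-4)*R1:  [  0  -4  20 ]
Row echelon form:
[ 2   1  |   5 ]
[ 0  -4  |  20 ]
Back-substitution:
x_2 = (20) / -4 = -5
x_1 = (5 - (1)*(-5)) / 2 = 5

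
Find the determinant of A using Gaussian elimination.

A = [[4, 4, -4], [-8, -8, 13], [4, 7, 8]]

det(A) = -60

Forward elimination:
R2 <- R2 - (-2)*R1:  [ 0  0  5 ]
R3 <- R3 - (1)*R1:  [  0   3  12 ]
R2 <-> R3   (pivot in column 2 was zero)
[ 4  4  -4 ]
[ 0  3  12 ]
[ 0  0   5 ]
Upper-triangular form:
[ 4  4  -4 ]
[ 0  3  12 ]
[ 0  0   5 ]
det(A) = (-1)^1 * (4) * (3) * (5) = -60  (1 row swap -> sign -1)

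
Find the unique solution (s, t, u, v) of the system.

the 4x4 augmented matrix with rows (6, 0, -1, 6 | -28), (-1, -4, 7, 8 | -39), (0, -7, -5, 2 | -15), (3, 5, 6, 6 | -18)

(-3, 3, -2, -2)

Forward elimination on [A|b]:
R2 <- R2 - (-1/6)*R1:  [      0      -4    41/6       9  -131/3 ]
R4 <- R4 - (1/2)*R1:  [    0     5  13/2     3    -4 ]
R3 <- R3 - (7/4)*R2:  [       0        0  -407/24    -55/4   737/12 ]
R4 <- R4 - (-5/4)*R2:  [       0        0   361/24     57/4  -703/12 ]
R4 <- R4 - (-361/407)*R3:  [       0        0        0    76/37  -152/37 ]
Row echelon form:
[ 6   0       -1      6  |      -28 ]
[ 0  -4     41/6      9  |   -131/3 ]
[ 0   0  -407/24  -55/4  |   737/12 ]
[ 0   0        0  76/37  |  -152/37 ]
Back-substitution:
v = (-152/37) / (76/37) = -2
u = (737/12 - (-55/4)*(-2)) / (-407/24) = -2
t = (-131/3 - (41/6)*(-2) - (9)*(-2)) / -4 = 3
s = (-28 - (-1)*(-2) - (6)*(-2)) / 6 = -3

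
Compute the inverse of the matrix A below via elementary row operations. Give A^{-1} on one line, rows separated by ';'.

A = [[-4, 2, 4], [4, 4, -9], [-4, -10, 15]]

Gauss-Jordan on [A | I]:
R1 <- (1/-4)*R1:  [    1  -1/2    -1  |  -1/4     0     0 ]
R2 <- R2 - (4)*R1:  [  0   6  -5  |   1   1   0 ]
R3 <- R3 - (-4)*R1:  [   0  -12   11  |   -1    0    1 ]
R2 <- (1/6)*R2:  [    0     1  -5/6  |   1/6   1/6     0 ]
R1 <- R1 - (-1/2)*R2:  [      1       0  -17/12  |    -1/6    1/12       0 ]
R3 <- R3 - (-12)*R2:  [ 0  0  1  |  1  2  1 ]
R1 <- R1 - (-17/12)*R3:  [     1      0      0  |    5/4  35/12  17/12 ]
R2 <- R2 - (-5/6)*R3:  [    0     1     0  |     1  11/6   5/6 ]
Right block of [I | A^{-1}] is the inverse:
[ 5/4  35/12  17/12 ]
[   1   11/6    5/6 ]
[   1      2      1 ]

inverse = [5/4 35/12 17/12; 1 11/6 5/6; 1 2 1]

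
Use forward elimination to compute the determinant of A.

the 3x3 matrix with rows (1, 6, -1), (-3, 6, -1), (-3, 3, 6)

Forward elimination:
R2 <- R2 - (-3)*R1:  [  0  24  -4 ]
R3 <- R3 - (-3)*R1:  [  0  21   3 ]
R3 <- R3 - (7/8)*R2:  [    0     0  13/2 ]
Upper-triangular form:
[ 1   6    -1 ]
[ 0  24    -4 ]
[ 0   0  13/2 ]
det(A) = (-1)^0 * (1) * (24) * (13/2) = 156  (0 row swaps -> sign +1)

det(A) = 156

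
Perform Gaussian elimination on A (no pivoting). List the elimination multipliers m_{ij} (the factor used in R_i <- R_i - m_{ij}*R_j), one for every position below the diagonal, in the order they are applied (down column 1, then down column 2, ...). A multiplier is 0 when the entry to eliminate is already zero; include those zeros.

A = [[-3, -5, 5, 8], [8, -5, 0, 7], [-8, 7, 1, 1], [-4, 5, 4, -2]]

multipliers: -8/3, 8/3, 4/3, -61/55, -7/11, 64/27

Forward elimination:
R2 <- R2 - (-8/3)*R1:  [     0  -55/3   40/3   85/3 ]
R3 <- R3 - (8/3)*R1:  [     0   61/3  -37/3  -61/3 ]
R4 <- R4 - (4/3)*R1:  [     0   35/3   -8/3  -38/3 ]
R3 <- R3 - (-61/55)*R2:  [      0       0   27/11  122/11 ]
R4 <- R4 - (-7/11)*R2:  [     0      0  64/11  59/11 ]
R4 <- R4 - (64/27)*R3:  [       0        0        0  -565/27 ]
Multipliers (in order of application): m_{21} = -8/3, m_{31} = 8/3, m_{41} = 4/3, m_{32} = -61/55, m_{42} = -7/11, m_{43} = 64/27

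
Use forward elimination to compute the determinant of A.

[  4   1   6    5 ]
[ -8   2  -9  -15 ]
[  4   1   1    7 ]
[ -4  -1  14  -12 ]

det(A) = -80

Forward elimination:
R2 <- R2 - (-2)*R1:  [  0   4   3  -5 ]
R3 <- R3 - (1)*R1:  [  0   0  -5   2 ]
R4 <- R4 - (-1)*R1:  [  0   0  20  -7 ]
R4 <- R4 - (-4)*R3:  [ 0  0  0  1 ]
Upper-triangular form:
[ 4  1   6   5 ]
[ 0  4   3  -5 ]
[ 0  0  -5   2 ]
[ 0  0   0   1 ]
det(A) = (-1)^0 * (4) * (4) * (-5) * (1) = -80  (0 row swaps -> sign +1)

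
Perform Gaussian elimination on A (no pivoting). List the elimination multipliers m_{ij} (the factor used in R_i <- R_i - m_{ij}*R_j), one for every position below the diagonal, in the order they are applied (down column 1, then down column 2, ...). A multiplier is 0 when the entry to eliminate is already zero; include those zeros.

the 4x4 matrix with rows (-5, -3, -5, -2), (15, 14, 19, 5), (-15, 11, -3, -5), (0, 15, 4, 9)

multipliers: -3, 3, 0, 4, 3, 2

Forward elimination:
R2 <- R2 - (-3)*R1:  [  0   5   4  -1 ]
R3 <- R3 - (3)*R1:  [  0  20  12   1 ]
R4: entry in column 1 is already 0 -> m_{41} = 0 (no row operation needed)
R3 <- R3 - (4)*R2:  [  0   0  -4   5 ]
R4 <- R4 - (3)*R2:  [  0   0  -8  12 ]
R4 <- R4 - (2)*R3:  [ 0  0  0  2 ]
Multipliers (in order of application): m_{21} = -3, m_{31} = 3, m_{41} = 0, m_{32} = 4, m_{42} = 3, m_{43} = 2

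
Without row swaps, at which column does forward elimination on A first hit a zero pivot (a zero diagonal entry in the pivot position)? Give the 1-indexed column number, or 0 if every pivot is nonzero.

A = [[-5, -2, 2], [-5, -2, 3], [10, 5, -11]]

Naive forward elimination:
R2 <- R2 - (1)*R1:  [ 0  0  1 ]
R3 <- R3 - (-2)*R1:  [  0   1  -7 ]
Matrix at this point:
[ -5  -2   2 ]
[  0   0   1 ]
[  0   1  -7 ]
Pivot entry (2,2) is zero but row 3 has 1 in column 2 -> naive elimination stops; a row interchange (e.g. R2 <-> R3) would be required here.

first zero-pivot column = 2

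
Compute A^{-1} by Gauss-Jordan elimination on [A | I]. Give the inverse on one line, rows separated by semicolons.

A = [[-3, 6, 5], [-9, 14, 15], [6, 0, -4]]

inverse = [-7/9 1/3 5/18; 3/4 -1/4 0; -7/6 1/2 1/6]

Gauss-Jordan on [A | I]:
R1 <- (1/-3)*R1:  [    1    -2  -5/3  |  -1/3     0     0 ]
R2 <- R2 - (-9)*R1:  [  0  -4   0  |  -3   1   0 ]
R3 <- R3 - (6)*R1:  [  0  12   6  |   2   0   1 ]
R2 <- (1/-4)*R2:  [    0     1     0  |   3/4  -1/4     0 ]
R1 <- R1 - (-2)*R2:  [    1     0  -5/3  |   7/6  -1/2     0 ]
R3 <- R3 - (12)*R2:  [  0   0   6  |  -7   3   1 ]
R3 <- (1/6)*R3:  [    0     0     1  |  -7/6   1/2   1/6 ]
R1 <- R1 - (-5/3)*R3:  [    1     0     0  |  -7/9   1/3  5/18 ]
Right block of [I | A^{-1}] is the inverse:
[ -7/9   1/3  5/18 ]
[  3/4  -1/4     0 ]
[ -7/6   1/2   1/6 ]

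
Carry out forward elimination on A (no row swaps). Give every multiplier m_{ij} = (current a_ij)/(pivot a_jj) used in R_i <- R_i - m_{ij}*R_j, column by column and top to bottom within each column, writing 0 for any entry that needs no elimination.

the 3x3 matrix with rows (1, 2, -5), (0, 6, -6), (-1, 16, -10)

multipliers: 0, -1, 3

Forward elimination:
R2: entry in column 1 is already 0 -> m_{21} = 0 (no row operation needed)
R3 <- R3 - (-1)*R1:  [   0   18  -15 ]
R3 <- R3 - (3)*R2:  [ 0  0  3 ]
Multipliers (in order of application): m_{21} = 0, m_{31} = -1, m_{32} = 3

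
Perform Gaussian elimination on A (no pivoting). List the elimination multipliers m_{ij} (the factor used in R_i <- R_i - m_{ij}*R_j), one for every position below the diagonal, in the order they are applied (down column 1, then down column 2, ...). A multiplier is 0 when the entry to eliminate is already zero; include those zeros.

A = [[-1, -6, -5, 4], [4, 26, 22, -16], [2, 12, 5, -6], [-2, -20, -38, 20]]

multipliers: -4, -2, 2, 0, -4, 4

Forward elimination:
R2 <- R2 - (-4)*R1:  [ 0  2  2  0 ]
R3 <- R3 - (-2)*R1:  [  0   0  -5   2 ]
R4 <- R4 - (2)*R1:  [   0   -8  -28   12 ]
R3: entry in column 2 is already 0 -> m_{32} = 0 (no row operation needed)
R4 <- R4 - (-4)*R2:  [   0    0  -20   12 ]
R4 <- R4 - (4)*R3:  [ 0  0  0  4 ]
Multipliers (in order of application): m_{21} = -4, m_{31} = -2, m_{41} = 2, m_{32} = 0, m_{42} = -4, m_{43} = 4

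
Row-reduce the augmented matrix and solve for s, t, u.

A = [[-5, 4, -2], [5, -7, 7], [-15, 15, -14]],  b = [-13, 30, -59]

(-1, -4, 1)

Forward elimination on [A|b]:
R2 <- R2 - (-1)*R1:  [  0  -3   5  17 ]
R3 <- R3 - (3)*R1:  [   0    3   -8  -20 ]
R3 <- R3 - (-1)*R2:  [  0   0  -3  -3 ]
Row echelon form:
[ -5   4  -2  |  -13 ]
[  0  -3   5  |   17 ]
[  0   0  -3  |   -3 ]
Back-substitution:
u = (-3) / -3 = 1
t = (17 - (5)*(1)) / -3 = -4
s = (-13 - (4)*(-4) - (-2)*(1)) / -5 = -1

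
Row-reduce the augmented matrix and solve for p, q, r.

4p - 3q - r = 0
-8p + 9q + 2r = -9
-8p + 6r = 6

Forward elimination on [A|b]:
R2 <- R2 - (-2)*R1:  [  0   3   0  -9 ]
R3 <- R3 - (-2)*R1:  [  0  -6   4   6 ]
R3 <- R3 - (-2)*R2:  [   0    0    4  -12 ]
Row echelon form:
[ 4  -3  -1  |    0 ]
[ 0   3   0  |   -9 ]
[ 0   0   4  |  -12 ]
Back-substitution:
r = (-12) / 4 = -3
q = (-9) / 3 = -3
p = (0 - (-3)*(-3) - (-1)*(-3)) / 4 = -3

(-3, -3, -3)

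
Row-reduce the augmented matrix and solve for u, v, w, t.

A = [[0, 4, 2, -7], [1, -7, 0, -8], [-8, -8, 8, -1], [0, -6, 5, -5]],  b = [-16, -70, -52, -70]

Forward elimination on [A|b]:
R1 <-> R2   (pivot in column 1 was zero)
[  1  -7  0  -8  -70 ]
[  0   4  2  -7  -16 ]
[ -8  -8  8  -1  -52 ]
[  0  -6  5  -5  -70 ]
R3 <- R3 - (-8)*R1:  [    0   -64     8   -65  -612 ]
R3 <- R3 - (-16)*R2:  [    0     0    40  -177  -868 ]
R4 <- R4 - (-3/2)*R2:  [     0      0      8  -31/2    -94 ]
R4 <- R4 - (1/5)*R3:  [      0       0       0  199/10   398/5 ]
Row echelon form:
[ 1  -7   0      -8  |    -70 ]
[ 0   4   2      -7  |    -16 ]
[ 0   0  40    -177  |   -868 ]
[ 0   0   0  199/10  |  398/5 ]
Back-substitution:
t = (398/5) / (199/10) = 4
w = (-868 - (-177)*(4)) / 40 = -4
v = (-16 - (2)*(-4) - (-7)*(4)) / 4 = 5
u = (-70 - (-7)*(5) - (-8)*(4)) / 1 = -3

(-3, 5, -4, 4)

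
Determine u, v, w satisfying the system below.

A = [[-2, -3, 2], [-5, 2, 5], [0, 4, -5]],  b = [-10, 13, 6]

(1, 4, 2)

Forward elimination on [A|b]:
R2 <- R2 - (5/2)*R1:  [    0  19/2     0    38 ]
R3 <- R3 - (8/19)*R2:  [   0    0   -5  -10 ]
Row echelon form:
[ -2    -3   2  |  -10 ]
[  0  19/2   0  |   38 ]
[  0     0  -5  |  -10 ]
Back-substitution:
w = (-10) / -5 = 2
v = (38) / (19/2) = 4
u = (-10 - (-3)*(4) - (2)*(2)) / -2 = 1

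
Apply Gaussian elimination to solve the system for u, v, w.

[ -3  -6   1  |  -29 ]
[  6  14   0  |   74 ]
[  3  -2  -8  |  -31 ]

(3, 4, 4)

Forward elimination on [A|b]:
R2 <- R2 - (-2)*R1:  [  0   2   2  16 ]
R3 <- R3 - (-1)*R1:  [   0   -8   -7  -60 ]
R3 <- R3 - (-4)*R2:  [ 0  0  1  4 ]
Row echelon form:
[ -3  -6  1  |  -29 ]
[  0   2  2  |   16 ]
[  0   0  1  |    4 ]
Back-substitution:
w = (4) / 1 = 4
v = (16 - (2)*(4)) / 2 = 4
u = (-29 - (-6)*(4) - (1)*(4)) / -3 = 3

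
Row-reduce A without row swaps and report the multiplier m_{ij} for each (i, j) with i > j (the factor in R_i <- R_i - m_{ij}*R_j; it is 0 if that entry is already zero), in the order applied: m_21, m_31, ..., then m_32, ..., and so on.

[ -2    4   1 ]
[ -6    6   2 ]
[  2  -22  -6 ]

multipliers: 3, -1, 3

Forward elimination:
R2 <- R2 - (3)*R1:  [  0  -6  -1 ]
R3 <- R3 - (-1)*R1:  [   0  -18   -5 ]
R3 <- R3 - (3)*R2:  [  0   0  -2 ]
Multipliers (in order of application): m_{21} = 3, m_{31} = -1, m_{32} = 3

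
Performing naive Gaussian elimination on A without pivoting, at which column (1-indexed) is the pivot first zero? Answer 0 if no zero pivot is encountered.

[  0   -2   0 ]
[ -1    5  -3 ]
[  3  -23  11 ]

Naive forward elimination:
Pivot entry (1,1) is zero but row 2 has -1 in column 1 -> naive elimination stops; a row interchange (e.g. R1 <-> R2) would be required here.

first zero-pivot column = 1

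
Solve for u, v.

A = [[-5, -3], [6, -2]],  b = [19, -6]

(-2, -3)

Forward elimination on [A|b]:
R2 <- R2 - (-6/5)*R1:  [     0  -28/5   84/5 ]
Row echelon form:
[ -5     -3  |    19 ]
[  0  -28/5  |  84/5 ]
Back-substitution:
v = (84/5) / (-28/5) = -3
u = (19 - (-3)*(-3)) / -5 = -2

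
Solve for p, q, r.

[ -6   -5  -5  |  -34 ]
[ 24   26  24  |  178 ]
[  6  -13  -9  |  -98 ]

Forward elimination on [A|b]:
R2 <- R2 - (-4)*R1:  [  0   6   4  42 ]
R3 <- R3 - (-1)*R1:  [    0   -18   -14  -132 ]
R3 <- R3 - (-3)*R2:  [  0   0  -2  -6 ]
Row echelon form:
[ -6  -5  -5  |  -34 ]
[  0   6   4  |   42 ]
[  0   0  -2  |   -6 ]
Back-substitution:
r = (-6) / -2 = 3
q = (42 - (4)*(3)) / 6 = 5
p = (-34 - (-5)*(5) - (-5)*(3)) / -6 = -1

(-1, 5, 3)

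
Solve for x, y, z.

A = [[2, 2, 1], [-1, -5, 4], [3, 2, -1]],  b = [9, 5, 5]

(2, 1, 3)

Forward elimination on [A|b]:
R2 <- R2 - (-1/2)*R1:  [    0    -4   9/2  19/2 ]
R3 <- R3 - (3/2)*R1:  [     0     -1   -5/2  -17/2 ]
R3 <- R3 - (1/4)*R2:  [     0      0  -29/8  -87/8 ]
Row echelon form:
[ 2   2      1  |      9 ]
[ 0  -4    9/2  |   19/2 ]
[ 0   0  -29/8  |  -87/8 ]
Back-substitution:
z = (-87/8) / (-29/8) = 3
y = (19/2 - (9/2)*(3)) / -4 = 1
x = (9 - (2)*(1) - (1)*(3)) / 2 = 2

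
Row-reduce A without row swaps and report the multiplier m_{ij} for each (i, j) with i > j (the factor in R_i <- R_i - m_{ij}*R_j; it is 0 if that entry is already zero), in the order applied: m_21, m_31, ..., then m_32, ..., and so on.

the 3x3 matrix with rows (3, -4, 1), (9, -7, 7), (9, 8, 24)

Forward elimination:
R2 <- R2 - (3)*R1:  [ 0  5  4 ]
R3 <- R3 - (3)*R1:  [  0  20  21 ]
R3 <- R3 - (4)*R2:  [ 0  0  5 ]
Multipliers (in order of application): m_{21} = 3, m_{31} = 3, m_{32} = 4

multipliers: 3, 3, 4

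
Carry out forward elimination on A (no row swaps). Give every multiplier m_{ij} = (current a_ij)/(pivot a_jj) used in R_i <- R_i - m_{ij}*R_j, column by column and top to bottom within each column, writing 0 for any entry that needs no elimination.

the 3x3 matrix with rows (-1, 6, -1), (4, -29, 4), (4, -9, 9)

Forward elimination:
R2 <- R2 - (-4)*R1:  [  0  -5   0 ]
R3 <- R3 - (-4)*R1:  [  0  15   5 ]
R3 <- R3 - (-3)*R2:  [ 0  0  5 ]
Multipliers (in order of application): m_{21} = -4, m_{31} = -4, m_{32} = -3

multipliers: -4, -4, -3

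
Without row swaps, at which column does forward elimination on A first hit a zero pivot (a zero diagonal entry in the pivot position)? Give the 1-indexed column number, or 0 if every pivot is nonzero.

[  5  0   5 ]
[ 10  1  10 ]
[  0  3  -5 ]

first zero-pivot column = 0

Naive forward elimination:
R2 <- R2 - (2)*R1:  [ 0  1  0 ]
R3 <- R3 - (3)*R2:  [  0   0  -5 ]
All pivots nonzero; naive elimination completes without hitting a zero pivot.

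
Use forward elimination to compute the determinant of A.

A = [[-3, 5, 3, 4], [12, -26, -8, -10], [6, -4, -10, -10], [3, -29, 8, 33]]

det(A) = 360

Forward elimination:
R2 <- R2 - (-4)*R1:  [  0  -6   4   6 ]
R3 <- R3 - (-2)*R1:  [  0   6  -4  -2 ]
R4 <- R4 - (-1)*R1:  [   0  -24   11   37 ]
R3 <- R3 - (-1)*R2:  [ 0  0  0  4 ]
R4 <- R4 - (4)*R2:  [  0   0  -5  13 ]
R3 <-> R4   (pivot in column 3 was zero)
[ -3   5   3   4 ]
[  0  -6   4   6 ]
[  0   0  -5  13 ]
[  0   0   0   4 ]
Upper-triangular form:
[ -3   5   3   4 ]
[  0  -6   4   6 ]
[  0   0  -5  13 ]
[  0   0   0   4 ]
det(A) = (-1)^1 * (-3) * (-6) * (-5) * (4) = 360  (1 row swap -> sign -1)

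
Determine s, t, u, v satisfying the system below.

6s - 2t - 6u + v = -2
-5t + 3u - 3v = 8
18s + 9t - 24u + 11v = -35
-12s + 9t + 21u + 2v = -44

(-3, -1, -3, -4)

Forward elimination on [A|b]:
R3 <- R3 - (3)*R1:  [   0   15   -6    8  -29 ]
R4 <- R4 - (-2)*R1:  [   0    5    9    4  -48 ]
R3 <- R3 - (-3)*R2:  [  0   0   3  -1  -5 ]
R4 <- R4 - (-1)*R2:  [   0    0   12    1  -40 ]
R4 <- R4 - (4)*R3:  [   0    0    0    5  -20 ]
Row echelon form:
[ 6  -2  -6   1  |   -2 ]
[ 0  -5   3  -3  |    8 ]
[ 0   0   3  -1  |   -5 ]
[ 0   0   0   5  |  -20 ]
Back-substitution:
v = (-20) / 5 = -4
u = (-5 - (-1)*(-4)) / 3 = -3
t = (8 - (3)*(-3) - (-3)*(-4)) / -5 = -1
s = (-2 - (-2)*(-1) - (-6)*(-3) - (1)*(-4)) / 6 = -3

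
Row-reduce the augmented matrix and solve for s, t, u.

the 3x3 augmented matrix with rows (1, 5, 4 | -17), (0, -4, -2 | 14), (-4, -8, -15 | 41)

(5, -2, -3)

Forward elimination on [A|b]:
R3 <- R3 - (-4)*R1:  [   0   12    1  -27 ]
R3 <- R3 - (-3)*R2:  [  0   0  -5  15 ]
Row echelon form:
[ 1   5   4  |  -17 ]
[ 0  -4  -2  |   14 ]
[ 0   0  -5  |   15 ]
Back-substitution:
u = (15) / -5 = -3
t = (14 - (-2)*(-3)) / -4 = -2
s = (-17 - (5)*(-2) - (4)*(-3)) / 1 = 5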